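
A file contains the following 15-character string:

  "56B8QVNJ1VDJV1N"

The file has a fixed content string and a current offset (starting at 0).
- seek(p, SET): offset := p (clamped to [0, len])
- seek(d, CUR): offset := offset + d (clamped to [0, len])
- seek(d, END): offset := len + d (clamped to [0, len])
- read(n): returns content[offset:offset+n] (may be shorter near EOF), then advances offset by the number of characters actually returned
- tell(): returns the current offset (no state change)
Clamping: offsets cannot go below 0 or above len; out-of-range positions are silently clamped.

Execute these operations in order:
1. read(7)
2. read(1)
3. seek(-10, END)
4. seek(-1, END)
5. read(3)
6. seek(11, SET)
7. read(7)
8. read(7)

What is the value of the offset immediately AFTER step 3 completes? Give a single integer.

After 1 (read(7)): returned '56B8QVN', offset=7
After 2 (read(1)): returned 'J', offset=8
After 3 (seek(-10, END)): offset=5

Answer: 5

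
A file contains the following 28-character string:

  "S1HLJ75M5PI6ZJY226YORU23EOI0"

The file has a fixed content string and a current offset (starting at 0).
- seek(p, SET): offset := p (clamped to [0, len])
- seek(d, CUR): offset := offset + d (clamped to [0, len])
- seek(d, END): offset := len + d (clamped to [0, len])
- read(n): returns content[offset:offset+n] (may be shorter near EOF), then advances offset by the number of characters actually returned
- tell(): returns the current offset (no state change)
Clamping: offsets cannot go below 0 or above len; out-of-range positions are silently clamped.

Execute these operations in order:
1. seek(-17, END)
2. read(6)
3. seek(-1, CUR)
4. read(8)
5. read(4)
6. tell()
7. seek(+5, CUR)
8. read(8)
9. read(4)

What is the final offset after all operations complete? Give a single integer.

Answer: 28

Derivation:
After 1 (seek(-17, END)): offset=11
After 2 (read(6)): returned '6ZJY22', offset=17
After 3 (seek(-1, CUR)): offset=16
After 4 (read(8)): returned '26YORU23', offset=24
After 5 (read(4)): returned 'EOI0', offset=28
After 6 (tell()): offset=28
After 7 (seek(+5, CUR)): offset=28
After 8 (read(8)): returned '', offset=28
After 9 (read(4)): returned '', offset=28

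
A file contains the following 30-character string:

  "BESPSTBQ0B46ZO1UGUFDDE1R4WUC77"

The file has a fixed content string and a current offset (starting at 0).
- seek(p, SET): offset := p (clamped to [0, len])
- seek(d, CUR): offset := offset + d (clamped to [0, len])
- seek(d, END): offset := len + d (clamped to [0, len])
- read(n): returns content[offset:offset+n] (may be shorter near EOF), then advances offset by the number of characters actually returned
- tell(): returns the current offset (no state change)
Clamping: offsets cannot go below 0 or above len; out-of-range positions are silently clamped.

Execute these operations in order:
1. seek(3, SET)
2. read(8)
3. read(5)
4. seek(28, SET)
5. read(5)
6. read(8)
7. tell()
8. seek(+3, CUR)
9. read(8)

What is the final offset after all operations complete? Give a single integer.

After 1 (seek(3, SET)): offset=3
After 2 (read(8)): returned 'PSTBQ0B4', offset=11
After 3 (read(5)): returned '6ZO1U', offset=16
After 4 (seek(28, SET)): offset=28
After 5 (read(5)): returned '77', offset=30
After 6 (read(8)): returned '', offset=30
After 7 (tell()): offset=30
After 8 (seek(+3, CUR)): offset=30
After 9 (read(8)): returned '', offset=30

Answer: 30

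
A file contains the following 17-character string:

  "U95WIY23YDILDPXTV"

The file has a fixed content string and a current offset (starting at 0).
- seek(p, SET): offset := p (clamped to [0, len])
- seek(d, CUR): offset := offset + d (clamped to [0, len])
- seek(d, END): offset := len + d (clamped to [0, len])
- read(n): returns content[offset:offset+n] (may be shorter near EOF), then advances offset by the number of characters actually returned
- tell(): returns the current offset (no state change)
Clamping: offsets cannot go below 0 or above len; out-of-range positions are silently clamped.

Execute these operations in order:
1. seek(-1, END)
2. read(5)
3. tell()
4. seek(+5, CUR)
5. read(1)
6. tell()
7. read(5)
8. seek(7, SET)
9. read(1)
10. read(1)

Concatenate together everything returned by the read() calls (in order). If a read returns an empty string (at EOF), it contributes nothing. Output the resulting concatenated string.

Answer: V3Y

Derivation:
After 1 (seek(-1, END)): offset=16
After 2 (read(5)): returned 'V', offset=17
After 3 (tell()): offset=17
After 4 (seek(+5, CUR)): offset=17
After 5 (read(1)): returned '', offset=17
After 6 (tell()): offset=17
After 7 (read(5)): returned '', offset=17
After 8 (seek(7, SET)): offset=7
After 9 (read(1)): returned '3', offset=8
After 10 (read(1)): returned 'Y', offset=9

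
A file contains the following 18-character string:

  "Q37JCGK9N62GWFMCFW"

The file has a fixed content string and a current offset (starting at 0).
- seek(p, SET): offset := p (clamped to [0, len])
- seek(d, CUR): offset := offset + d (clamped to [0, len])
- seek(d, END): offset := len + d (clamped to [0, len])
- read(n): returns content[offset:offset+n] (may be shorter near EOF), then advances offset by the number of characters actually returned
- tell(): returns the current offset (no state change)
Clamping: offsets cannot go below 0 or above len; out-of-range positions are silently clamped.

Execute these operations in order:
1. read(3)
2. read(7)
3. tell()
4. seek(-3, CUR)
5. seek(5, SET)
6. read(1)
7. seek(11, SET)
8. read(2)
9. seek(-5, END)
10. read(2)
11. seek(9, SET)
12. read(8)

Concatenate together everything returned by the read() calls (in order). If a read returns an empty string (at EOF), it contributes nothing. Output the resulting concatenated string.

After 1 (read(3)): returned 'Q37', offset=3
After 2 (read(7)): returned 'JCGK9N6', offset=10
After 3 (tell()): offset=10
After 4 (seek(-3, CUR)): offset=7
After 5 (seek(5, SET)): offset=5
After 6 (read(1)): returned 'G', offset=6
After 7 (seek(11, SET)): offset=11
After 8 (read(2)): returned 'GW', offset=13
After 9 (seek(-5, END)): offset=13
After 10 (read(2)): returned 'FM', offset=15
After 11 (seek(9, SET)): offset=9
After 12 (read(8)): returned '62GWFMCF', offset=17

Answer: Q37JCGK9N6GGWFM62GWFMCF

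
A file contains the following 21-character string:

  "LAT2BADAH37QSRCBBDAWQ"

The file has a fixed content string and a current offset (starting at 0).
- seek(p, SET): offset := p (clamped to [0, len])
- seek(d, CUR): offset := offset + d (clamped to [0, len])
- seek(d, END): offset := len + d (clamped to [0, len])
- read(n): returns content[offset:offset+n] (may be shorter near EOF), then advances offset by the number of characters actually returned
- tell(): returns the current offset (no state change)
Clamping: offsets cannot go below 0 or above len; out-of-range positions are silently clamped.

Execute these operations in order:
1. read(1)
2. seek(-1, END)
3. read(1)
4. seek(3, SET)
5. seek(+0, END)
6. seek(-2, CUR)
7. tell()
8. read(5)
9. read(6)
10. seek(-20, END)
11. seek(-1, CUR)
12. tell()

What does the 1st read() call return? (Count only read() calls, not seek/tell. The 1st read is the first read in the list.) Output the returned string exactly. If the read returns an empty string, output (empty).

After 1 (read(1)): returned 'L', offset=1
After 2 (seek(-1, END)): offset=20
After 3 (read(1)): returned 'Q', offset=21
After 4 (seek(3, SET)): offset=3
After 5 (seek(+0, END)): offset=21
After 6 (seek(-2, CUR)): offset=19
After 7 (tell()): offset=19
After 8 (read(5)): returned 'WQ', offset=21
After 9 (read(6)): returned '', offset=21
After 10 (seek(-20, END)): offset=1
After 11 (seek(-1, CUR)): offset=0
After 12 (tell()): offset=0

Answer: L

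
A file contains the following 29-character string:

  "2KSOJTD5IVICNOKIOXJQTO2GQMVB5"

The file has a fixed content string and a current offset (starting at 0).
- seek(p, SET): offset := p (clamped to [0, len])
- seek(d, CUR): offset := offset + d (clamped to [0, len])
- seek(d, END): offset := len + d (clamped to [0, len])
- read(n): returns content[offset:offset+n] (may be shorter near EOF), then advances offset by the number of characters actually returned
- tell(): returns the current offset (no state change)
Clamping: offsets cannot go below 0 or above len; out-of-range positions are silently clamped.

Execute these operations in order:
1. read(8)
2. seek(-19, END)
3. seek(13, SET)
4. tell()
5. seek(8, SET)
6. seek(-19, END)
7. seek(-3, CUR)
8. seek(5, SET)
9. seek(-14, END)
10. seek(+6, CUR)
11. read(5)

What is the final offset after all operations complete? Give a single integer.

After 1 (read(8)): returned '2KSOJTD5', offset=8
After 2 (seek(-19, END)): offset=10
After 3 (seek(13, SET)): offset=13
After 4 (tell()): offset=13
After 5 (seek(8, SET)): offset=8
After 6 (seek(-19, END)): offset=10
After 7 (seek(-3, CUR)): offset=7
After 8 (seek(5, SET)): offset=5
After 9 (seek(-14, END)): offset=15
After 10 (seek(+6, CUR)): offset=21
After 11 (read(5)): returned 'O2GQM', offset=26

Answer: 26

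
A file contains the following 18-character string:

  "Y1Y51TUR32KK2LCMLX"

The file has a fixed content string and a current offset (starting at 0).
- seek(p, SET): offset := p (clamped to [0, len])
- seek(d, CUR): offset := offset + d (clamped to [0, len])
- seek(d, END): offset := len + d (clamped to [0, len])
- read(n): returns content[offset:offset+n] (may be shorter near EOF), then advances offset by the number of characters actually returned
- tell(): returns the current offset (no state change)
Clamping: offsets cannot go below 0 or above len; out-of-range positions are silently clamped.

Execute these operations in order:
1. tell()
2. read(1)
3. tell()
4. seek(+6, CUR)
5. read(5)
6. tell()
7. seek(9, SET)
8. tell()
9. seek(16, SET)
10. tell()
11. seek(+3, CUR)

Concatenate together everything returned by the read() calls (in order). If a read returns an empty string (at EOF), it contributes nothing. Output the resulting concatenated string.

Answer: YR32KK

Derivation:
After 1 (tell()): offset=0
After 2 (read(1)): returned 'Y', offset=1
After 3 (tell()): offset=1
After 4 (seek(+6, CUR)): offset=7
After 5 (read(5)): returned 'R32KK', offset=12
After 6 (tell()): offset=12
After 7 (seek(9, SET)): offset=9
After 8 (tell()): offset=9
After 9 (seek(16, SET)): offset=16
After 10 (tell()): offset=16
After 11 (seek(+3, CUR)): offset=18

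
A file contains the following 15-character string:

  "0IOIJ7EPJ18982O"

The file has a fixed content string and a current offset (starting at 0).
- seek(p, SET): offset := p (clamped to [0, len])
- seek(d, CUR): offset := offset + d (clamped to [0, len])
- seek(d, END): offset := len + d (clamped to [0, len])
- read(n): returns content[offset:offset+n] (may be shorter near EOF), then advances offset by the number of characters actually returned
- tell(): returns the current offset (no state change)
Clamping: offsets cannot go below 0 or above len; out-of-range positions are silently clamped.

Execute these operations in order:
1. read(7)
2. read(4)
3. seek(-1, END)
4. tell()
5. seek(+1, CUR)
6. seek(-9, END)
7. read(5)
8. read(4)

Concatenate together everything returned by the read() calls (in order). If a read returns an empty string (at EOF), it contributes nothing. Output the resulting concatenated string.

After 1 (read(7)): returned '0IOIJ7E', offset=7
After 2 (read(4)): returned 'PJ18', offset=11
After 3 (seek(-1, END)): offset=14
After 4 (tell()): offset=14
After 5 (seek(+1, CUR)): offset=15
After 6 (seek(-9, END)): offset=6
After 7 (read(5)): returned 'EPJ18', offset=11
After 8 (read(4)): returned '982O', offset=15

Answer: 0IOIJ7EPJ18EPJ18982O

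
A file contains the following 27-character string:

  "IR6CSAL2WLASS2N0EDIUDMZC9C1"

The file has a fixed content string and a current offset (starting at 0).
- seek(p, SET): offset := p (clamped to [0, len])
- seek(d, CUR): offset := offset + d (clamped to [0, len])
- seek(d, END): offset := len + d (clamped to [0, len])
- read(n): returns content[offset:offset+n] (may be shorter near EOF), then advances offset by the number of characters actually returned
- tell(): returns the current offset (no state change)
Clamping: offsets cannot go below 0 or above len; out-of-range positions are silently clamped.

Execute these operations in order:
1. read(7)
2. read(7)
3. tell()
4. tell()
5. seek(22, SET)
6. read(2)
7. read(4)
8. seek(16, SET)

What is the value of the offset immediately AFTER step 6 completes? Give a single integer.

Answer: 24

Derivation:
After 1 (read(7)): returned 'IR6CSAL', offset=7
After 2 (read(7)): returned '2WLASS2', offset=14
After 3 (tell()): offset=14
After 4 (tell()): offset=14
After 5 (seek(22, SET)): offset=22
After 6 (read(2)): returned 'ZC', offset=24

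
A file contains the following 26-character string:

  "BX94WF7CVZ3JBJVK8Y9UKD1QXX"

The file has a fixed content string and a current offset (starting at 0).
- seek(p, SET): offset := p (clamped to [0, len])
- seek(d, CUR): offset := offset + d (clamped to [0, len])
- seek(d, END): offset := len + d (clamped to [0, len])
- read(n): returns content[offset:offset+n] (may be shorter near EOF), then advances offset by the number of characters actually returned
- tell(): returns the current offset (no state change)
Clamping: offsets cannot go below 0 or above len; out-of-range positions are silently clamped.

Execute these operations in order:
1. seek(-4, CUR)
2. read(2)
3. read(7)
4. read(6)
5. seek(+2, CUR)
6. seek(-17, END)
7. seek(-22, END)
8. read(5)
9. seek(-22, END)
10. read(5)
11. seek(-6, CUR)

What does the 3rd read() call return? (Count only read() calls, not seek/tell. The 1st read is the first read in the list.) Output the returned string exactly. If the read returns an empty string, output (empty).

After 1 (seek(-4, CUR)): offset=0
After 2 (read(2)): returned 'BX', offset=2
After 3 (read(7)): returned '94WF7CV', offset=9
After 4 (read(6)): returned 'Z3JBJV', offset=15
After 5 (seek(+2, CUR)): offset=17
After 6 (seek(-17, END)): offset=9
After 7 (seek(-22, END)): offset=4
After 8 (read(5)): returned 'WF7CV', offset=9
After 9 (seek(-22, END)): offset=4
After 10 (read(5)): returned 'WF7CV', offset=9
After 11 (seek(-6, CUR)): offset=3

Answer: Z3JBJV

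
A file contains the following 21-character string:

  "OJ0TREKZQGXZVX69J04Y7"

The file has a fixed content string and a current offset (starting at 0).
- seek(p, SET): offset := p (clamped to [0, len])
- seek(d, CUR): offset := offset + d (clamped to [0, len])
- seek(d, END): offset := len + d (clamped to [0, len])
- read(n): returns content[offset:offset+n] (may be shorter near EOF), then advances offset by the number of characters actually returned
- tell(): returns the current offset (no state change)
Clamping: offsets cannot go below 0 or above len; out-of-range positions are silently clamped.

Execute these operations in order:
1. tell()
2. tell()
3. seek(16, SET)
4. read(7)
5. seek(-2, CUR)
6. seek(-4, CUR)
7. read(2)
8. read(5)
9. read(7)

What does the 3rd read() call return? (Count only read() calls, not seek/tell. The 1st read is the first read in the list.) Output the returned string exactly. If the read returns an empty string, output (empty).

After 1 (tell()): offset=0
After 2 (tell()): offset=0
After 3 (seek(16, SET)): offset=16
After 4 (read(7)): returned 'J04Y7', offset=21
After 5 (seek(-2, CUR)): offset=19
After 6 (seek(-4, CUR)): offset=15
After 7 (read(2)): returned '9J', offset=17
After 8 (read(5)): returned '04Y7', offset=21
After 9 (read(7)): returned '', offset=21

Answer: 04Y7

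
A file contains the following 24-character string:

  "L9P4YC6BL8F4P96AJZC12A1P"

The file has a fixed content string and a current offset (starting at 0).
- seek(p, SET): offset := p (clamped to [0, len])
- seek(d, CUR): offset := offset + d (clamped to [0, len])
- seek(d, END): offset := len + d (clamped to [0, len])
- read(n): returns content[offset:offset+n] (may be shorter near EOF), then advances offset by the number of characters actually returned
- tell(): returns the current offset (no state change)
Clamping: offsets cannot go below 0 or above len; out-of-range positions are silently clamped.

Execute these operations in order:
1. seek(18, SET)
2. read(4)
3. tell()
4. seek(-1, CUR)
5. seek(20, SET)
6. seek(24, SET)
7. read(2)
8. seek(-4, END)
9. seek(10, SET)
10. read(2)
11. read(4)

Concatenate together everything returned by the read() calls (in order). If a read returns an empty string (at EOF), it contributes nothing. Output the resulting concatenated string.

After 1 (seek(18, SET)): offset=18
After 2 (read(4)): returned 'C12A', offset=22
After 3 (tell()): offset=22
After 4 (seek(-1, CUR)): offset=21
After 5 (seek(20, SET)): offset=20
After 6 (seek(24, SET)): offset=24
After 7 (read(2)): returned '', offset=24
After 8 (seek(-4, END)): offset=20
After 9 (seek(10, SET)): offset=10
After 10 (read(2)): returned 'F4', offset=12
After 11 (read(4)): returned 'P96A', offset=16

Answer: C12AF4P96A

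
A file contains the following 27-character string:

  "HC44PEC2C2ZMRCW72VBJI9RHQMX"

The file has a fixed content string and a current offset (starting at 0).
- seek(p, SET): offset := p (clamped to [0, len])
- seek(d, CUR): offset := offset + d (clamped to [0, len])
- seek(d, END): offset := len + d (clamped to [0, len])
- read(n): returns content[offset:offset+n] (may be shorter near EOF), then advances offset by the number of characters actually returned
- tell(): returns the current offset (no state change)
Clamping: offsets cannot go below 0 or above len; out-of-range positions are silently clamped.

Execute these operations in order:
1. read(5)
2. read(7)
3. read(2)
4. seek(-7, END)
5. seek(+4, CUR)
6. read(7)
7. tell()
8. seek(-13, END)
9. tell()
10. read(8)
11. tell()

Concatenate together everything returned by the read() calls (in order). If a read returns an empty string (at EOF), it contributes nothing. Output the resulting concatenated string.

Answer: HC44PEC2C2ZMRCQMXW72VBJI9

Derivation:
After 1 (read(5)): returned 'HC44P', offset=5
After 2 (read(7)): returned 'EC2C2ZM', offset=12
After 3 (read(2)): returned 'RC', offset=14
After 4 (seek(-7, END)): offset=20
After 5 (seek(+4, CUR)): offset=24
After 6 (read(7)): returned 'QMX', offset=27
After 7 (tell()): offset=27
After 8 (seek(-13, END)): offset=14
After 9 (tell()): offset=14
After 10 (read(8)): returned 'W72VBJI9', offset=22
After 11 (tell()): offset=22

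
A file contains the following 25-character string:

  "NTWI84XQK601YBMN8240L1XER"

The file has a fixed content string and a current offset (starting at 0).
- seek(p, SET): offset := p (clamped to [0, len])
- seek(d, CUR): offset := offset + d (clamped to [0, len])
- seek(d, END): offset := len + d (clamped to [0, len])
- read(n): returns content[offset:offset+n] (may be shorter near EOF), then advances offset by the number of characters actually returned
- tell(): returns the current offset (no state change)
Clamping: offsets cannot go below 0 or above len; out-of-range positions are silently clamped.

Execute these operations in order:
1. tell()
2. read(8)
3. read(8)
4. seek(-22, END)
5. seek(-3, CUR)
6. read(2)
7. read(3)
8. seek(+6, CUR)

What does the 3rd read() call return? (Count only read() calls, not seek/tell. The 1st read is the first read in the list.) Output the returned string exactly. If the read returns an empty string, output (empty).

After 1 (tell()): offset=0
After 2 (read(8)): returned 'NTWI84XQ', offset=8
After 3 (read(8)): returned 'K601YBMN', offset=16
After 4 (seek(-22, END)): offset=3
After 5 (seek(-3, CUR)): offset=0
After 6 (read(2)): returned 'NT', offset=2
After 7 (read(3)): returned 'WI8', offset=5
After 8 (seek(+6, CUR)): offset=11

Answer: NT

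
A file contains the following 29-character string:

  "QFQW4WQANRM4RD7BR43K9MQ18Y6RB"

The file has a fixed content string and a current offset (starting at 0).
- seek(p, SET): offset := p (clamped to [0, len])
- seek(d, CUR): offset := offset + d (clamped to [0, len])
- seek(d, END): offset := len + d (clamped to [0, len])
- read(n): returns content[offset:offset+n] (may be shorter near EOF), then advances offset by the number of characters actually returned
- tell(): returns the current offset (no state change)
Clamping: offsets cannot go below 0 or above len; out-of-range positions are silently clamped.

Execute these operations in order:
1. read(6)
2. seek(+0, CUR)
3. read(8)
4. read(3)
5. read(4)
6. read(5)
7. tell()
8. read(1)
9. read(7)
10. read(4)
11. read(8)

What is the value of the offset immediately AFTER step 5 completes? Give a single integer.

After 1 (read(6)): returned 'QFQW4W', offset=6
After 2 (seek(+0, CUR)): offset=6
After 3 (read(8)): returned 'QANRM4RD', offset=14
After 4 (read(3)): returned '7BR', offset=17
After 5 (read(4)): returned '43K9', offset=21

Answer: 21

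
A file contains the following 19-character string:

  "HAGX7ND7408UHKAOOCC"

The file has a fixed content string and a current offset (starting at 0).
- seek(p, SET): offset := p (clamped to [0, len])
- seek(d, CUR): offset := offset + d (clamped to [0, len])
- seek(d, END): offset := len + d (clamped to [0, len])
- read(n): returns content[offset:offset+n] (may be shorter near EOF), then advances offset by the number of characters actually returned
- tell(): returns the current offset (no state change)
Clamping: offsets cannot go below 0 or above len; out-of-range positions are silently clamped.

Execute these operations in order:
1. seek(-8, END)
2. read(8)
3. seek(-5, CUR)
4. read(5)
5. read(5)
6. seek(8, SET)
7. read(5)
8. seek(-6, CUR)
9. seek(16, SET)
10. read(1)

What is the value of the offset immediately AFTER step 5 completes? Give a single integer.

After 1 (seek(-8, END)): offset=11
After 2 (read(8)): returned 'UHKAOOCC', offset=19
After 3 (seek(-5, CUR)): offset=14
After 4 (read(5)): returned 'AOOCC', offset=19
After 5 (read(5)): returned '', offset=19

Answer: 19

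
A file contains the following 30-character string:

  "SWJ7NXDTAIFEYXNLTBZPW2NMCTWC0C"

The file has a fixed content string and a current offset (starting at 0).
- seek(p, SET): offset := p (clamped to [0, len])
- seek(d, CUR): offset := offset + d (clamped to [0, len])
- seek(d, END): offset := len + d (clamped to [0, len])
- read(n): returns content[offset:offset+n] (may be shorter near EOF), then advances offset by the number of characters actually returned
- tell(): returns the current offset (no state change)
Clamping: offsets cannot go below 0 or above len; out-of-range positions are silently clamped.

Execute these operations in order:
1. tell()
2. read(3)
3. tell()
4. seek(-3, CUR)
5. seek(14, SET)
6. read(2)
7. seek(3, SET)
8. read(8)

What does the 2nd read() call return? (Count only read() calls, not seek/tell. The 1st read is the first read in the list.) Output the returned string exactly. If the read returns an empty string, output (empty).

Answer: NL

Derivation:
After 1 (tell()): offset=0
After 2 (read(3)): returned 'SWJ', offset=3
After 3 (tell()): offset=3
After 4 (seek(-3, CUR)): offset=0
After 5 (seek(14, SET)): offset=14
After 6 (read(2)): returned 'NL', offset=16
After 7 (seek(3, SET)): offset=3
After 8 (read(8)): returned '7NXDTAIF', offset=11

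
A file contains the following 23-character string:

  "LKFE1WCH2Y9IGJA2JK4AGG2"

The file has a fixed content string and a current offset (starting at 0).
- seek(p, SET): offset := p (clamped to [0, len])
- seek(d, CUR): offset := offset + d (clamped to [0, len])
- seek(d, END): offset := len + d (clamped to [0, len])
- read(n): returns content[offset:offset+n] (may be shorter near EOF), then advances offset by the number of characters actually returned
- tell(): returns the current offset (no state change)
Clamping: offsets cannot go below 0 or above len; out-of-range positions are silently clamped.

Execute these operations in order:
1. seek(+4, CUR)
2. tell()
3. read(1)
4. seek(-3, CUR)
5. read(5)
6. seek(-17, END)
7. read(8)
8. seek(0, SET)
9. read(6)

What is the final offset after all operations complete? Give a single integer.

After 1 (seek(+4, CUR)): offset=4
After 2 (tell()): offset=4
After 3 (read(1)): returned '1', offset=5
After 4 (seek(-3, CUR)): offset=2
After 5 (read(5)): returned 'FE1WC', offset=7
After 6 (seek(-17, END)): offset=6
After 7 (read(8)): returned 'CH2Y9IGJ', offset=14
After 8 (seek(0, SET)): offset=0
After 9 (read(6)): returned 'LKFE1W', offset=6

Answer: 6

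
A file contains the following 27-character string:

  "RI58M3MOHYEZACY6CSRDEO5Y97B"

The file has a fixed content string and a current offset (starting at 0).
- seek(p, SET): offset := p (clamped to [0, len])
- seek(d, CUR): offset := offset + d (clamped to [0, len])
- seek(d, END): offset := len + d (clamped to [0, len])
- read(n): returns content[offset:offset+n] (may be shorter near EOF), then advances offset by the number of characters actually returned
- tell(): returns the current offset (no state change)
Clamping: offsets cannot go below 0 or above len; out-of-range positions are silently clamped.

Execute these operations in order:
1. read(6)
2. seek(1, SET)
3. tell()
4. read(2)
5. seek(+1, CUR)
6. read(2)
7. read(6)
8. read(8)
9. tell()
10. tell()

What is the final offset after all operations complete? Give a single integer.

After 1 (read(6)): returned 'RI58M3', offset=6
After 2 (seek(1, SET)): offset=1
After 3 (tell()): offset=1
After 4 (read(2)): returned 'I5', offset=3
After 5 (seek(+1, CUR)): offset=4
After 6 (read(2)): returned 'M3', offset=6
After 7 (read(6)): returned 'MOHYEZ', offset=12
After 8 (read(8)): returned 'ACY6CSRD', offset=20
After 9 (tell()): offset=20
After 10 (tell()): offset=20

Answer: 20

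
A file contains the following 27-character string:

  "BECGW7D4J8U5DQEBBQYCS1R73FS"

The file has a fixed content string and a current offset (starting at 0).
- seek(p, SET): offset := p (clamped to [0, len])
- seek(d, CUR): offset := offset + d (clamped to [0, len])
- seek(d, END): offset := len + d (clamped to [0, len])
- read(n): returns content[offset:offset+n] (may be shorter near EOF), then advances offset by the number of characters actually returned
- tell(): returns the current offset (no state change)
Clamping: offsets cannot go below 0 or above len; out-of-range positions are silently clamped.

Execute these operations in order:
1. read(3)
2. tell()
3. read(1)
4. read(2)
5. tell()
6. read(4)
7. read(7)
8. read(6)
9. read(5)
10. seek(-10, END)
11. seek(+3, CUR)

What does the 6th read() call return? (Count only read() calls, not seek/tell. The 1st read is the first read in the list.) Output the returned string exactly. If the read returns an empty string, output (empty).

Answer: QYCS1R

Derivation:
After 1 (read(3)): returned 'BEC', offset=3
After 2 (tell()): offset=3
After 3 (read(1)): returned 'G', offset=4
After 4 (read(2)): returned 'W7', offset=6
After 5 (tell()): offset=6
After 6 (read(4)): returned 'D4J8', offset=10
After 7 (read(7)): returned 'U5DQEBB', offset=17
After 8 (read(6)): returned 'QYCS1R', offset=23
After 9 (read(5)): returned '73FS', offset=27
After 10 (seek(-10, END)): offset=17
After 11 (seek(+3, CUR)): offset=20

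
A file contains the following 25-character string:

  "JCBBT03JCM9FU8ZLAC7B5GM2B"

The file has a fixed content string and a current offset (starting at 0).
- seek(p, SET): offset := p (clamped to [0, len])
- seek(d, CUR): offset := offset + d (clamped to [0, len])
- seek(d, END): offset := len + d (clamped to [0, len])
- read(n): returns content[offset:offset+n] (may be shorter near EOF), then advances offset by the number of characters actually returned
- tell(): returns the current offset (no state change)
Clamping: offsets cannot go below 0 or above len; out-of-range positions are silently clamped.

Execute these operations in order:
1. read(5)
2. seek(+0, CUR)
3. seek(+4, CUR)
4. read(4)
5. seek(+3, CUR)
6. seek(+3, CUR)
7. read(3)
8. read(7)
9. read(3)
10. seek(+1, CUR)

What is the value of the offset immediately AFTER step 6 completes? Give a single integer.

After 1 (read(5)): returned 'JCBBT', offset=5
After 2 (seek(+0, CUR)): offset=5
After 3 (seek(+4, CUR)): offset=9
After 4 (read(4)): returned 'M9FU', offset=13
After 5 (seek(+3, CUR)): offset=16
After 6 (seek(+3, CUR)): offset=19

Answer: 19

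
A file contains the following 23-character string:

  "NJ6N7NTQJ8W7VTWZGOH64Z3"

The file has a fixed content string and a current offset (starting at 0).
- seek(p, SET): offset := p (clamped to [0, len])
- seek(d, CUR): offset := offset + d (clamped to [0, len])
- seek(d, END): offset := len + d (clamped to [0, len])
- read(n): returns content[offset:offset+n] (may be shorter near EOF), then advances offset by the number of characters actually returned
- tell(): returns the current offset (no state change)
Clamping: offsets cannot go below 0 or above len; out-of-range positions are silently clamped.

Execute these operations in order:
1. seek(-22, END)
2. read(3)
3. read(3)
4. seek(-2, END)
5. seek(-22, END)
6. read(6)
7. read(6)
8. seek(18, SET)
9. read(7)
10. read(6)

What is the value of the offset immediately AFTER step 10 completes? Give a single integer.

After 1 (seek(-22, END)): offset=1
After 2 (read(3)): returned 'J6N', offset=4
After 3 (read(3)): returned '7NT', offset=7
After 4 (seek(-2, END)): offset=21
After 5 (seek(-22, END)): offset=1
After 6 (read(6)): returned 'J6N7NT', offset=7
After 7 (read(6)): returned 'QJ8W7V', offset=13
After 8 (seek(18, SET)): offset=18
After 9 (read(7)): returned 'H64Z3', offset=23
After 10 (read(6)): returned '', offset=23

Answer: 23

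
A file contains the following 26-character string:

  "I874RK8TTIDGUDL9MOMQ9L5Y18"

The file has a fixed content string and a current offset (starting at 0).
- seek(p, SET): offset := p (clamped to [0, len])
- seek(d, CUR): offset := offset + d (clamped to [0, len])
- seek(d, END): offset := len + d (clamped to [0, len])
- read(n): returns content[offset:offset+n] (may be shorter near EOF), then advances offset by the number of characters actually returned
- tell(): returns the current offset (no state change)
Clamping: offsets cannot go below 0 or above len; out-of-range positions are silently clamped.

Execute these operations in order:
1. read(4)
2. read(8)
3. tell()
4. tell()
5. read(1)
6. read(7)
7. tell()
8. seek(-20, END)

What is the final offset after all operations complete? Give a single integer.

After 1 (read(4)): returned 'I874', offset=4
After 2 (read(8)): returned 'RK8TTIDG', offset=12
After 3 (tell()): offset=12
After 4 (tell()): offset=12
After 5 (read(1)): returned 'U', offset=13
After 6 (read(7)): returned 'DL9MOMQ', offset=20
After 7 (tell()): offset=20
After 8 (seek(-20, END)): offset=6

Answer: 6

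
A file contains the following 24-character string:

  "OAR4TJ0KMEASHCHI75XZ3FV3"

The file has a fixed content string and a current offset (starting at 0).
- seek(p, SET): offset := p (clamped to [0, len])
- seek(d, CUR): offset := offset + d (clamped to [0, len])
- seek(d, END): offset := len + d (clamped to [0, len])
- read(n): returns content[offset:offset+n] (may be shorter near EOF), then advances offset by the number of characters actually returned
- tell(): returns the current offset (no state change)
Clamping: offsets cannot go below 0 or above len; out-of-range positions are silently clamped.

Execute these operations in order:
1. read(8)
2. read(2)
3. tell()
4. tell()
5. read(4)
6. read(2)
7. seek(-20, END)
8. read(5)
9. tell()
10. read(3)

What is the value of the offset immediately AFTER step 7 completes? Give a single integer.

Answer: 4

Derivation:
After 1 (read(8)): returned 'OAR4TJ0K', offset=8
After 2 (read(2)): returned 'ME', offset=10
After 3 (tell()): offset=10
After 4 (tell()): offset=10
After 5 (read(4)): returned 'ASHC', offset=14
After 6 (read(2)): returned 'HI', offset=16
After 7 (seek(-20, END)): offset=4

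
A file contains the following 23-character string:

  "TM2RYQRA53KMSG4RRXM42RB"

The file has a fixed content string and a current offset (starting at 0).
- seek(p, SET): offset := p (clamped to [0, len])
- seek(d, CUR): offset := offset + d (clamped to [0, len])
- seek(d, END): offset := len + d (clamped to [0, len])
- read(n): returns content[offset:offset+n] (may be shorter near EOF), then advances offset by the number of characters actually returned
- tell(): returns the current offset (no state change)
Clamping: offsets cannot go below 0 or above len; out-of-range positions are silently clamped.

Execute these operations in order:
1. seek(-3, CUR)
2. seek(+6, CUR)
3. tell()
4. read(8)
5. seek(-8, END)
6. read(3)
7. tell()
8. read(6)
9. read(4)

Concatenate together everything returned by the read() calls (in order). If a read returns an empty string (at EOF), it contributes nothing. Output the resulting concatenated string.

Answer: RA53KMSGRRXM42RB

Derivation:
After 1 (seek(-3, CUR)): offset=0
After 2 (seek(+6, CUR)): offset=6
After 3 (tell()): offset=6
After 4 (read(8)): returned 'RA53KMSG', offset=14
After 5 (seek(-8, END)): offset=15
After 6 (read(3)): returned 'RRX', offset=18
After 7 (tell()): offset=18
After 8 (read(6)): returned 'M42RB', offset=23
After 9 (read(4)): returned '', offset=23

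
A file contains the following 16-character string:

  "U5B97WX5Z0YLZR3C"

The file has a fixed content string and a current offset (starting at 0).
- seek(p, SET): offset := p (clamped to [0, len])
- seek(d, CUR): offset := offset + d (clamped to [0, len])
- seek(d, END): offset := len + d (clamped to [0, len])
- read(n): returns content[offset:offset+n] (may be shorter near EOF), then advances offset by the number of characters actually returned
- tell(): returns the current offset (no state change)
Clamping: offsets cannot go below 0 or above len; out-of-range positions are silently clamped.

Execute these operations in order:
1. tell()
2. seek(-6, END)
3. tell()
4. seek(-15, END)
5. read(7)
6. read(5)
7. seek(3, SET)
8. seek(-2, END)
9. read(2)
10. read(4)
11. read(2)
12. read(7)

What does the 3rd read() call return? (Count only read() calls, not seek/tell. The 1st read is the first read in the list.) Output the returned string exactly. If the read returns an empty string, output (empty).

After 1 (tell()): offset=0
After 2 (seek(-6, END)): offset=10
After 3 (tell()): offset=10
After 4 (seek(-15, END)): offset=1
After 5 (read(7)): returned '5B97WX5', offset=8
After 6 (read(5)): returned 'Z0YLZ', offset=13
After 7 (seek(3, SET)): offset=3
After 8 (seek(-2, END)): offset=14
After 9 (read(2)): returned '3C', offset=16
After 10 (read(4)): returned '', offset=16
After 11 (read(2)): returned '', offset=16
After 12 (read(7)): returned '', offset=16

Answer: 3C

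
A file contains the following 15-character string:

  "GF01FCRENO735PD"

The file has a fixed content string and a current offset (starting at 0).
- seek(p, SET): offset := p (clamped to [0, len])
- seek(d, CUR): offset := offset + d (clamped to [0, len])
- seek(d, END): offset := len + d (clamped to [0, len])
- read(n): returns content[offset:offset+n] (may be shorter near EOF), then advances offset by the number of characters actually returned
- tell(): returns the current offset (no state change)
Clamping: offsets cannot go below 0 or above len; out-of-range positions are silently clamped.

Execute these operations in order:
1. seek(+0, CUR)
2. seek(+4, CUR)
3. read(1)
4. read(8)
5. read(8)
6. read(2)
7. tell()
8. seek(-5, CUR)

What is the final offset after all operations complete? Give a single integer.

Answer: 10

Derivation:
After 1 (seek(+0, CUR)): offset=0
After 2 (seek(+4, CUR)): offset=4
After 3 (read(1)): returned 'F', offset=5
After 4 (read(8)): returned 'CRENO735', offset=13
After 5 (read(8)): returned 'PD', offset=15
After 6 (read(2)): returned '', offset=15
After 7 (tell()): offset=15
After 8 (seek(-5, CUR)): offset=10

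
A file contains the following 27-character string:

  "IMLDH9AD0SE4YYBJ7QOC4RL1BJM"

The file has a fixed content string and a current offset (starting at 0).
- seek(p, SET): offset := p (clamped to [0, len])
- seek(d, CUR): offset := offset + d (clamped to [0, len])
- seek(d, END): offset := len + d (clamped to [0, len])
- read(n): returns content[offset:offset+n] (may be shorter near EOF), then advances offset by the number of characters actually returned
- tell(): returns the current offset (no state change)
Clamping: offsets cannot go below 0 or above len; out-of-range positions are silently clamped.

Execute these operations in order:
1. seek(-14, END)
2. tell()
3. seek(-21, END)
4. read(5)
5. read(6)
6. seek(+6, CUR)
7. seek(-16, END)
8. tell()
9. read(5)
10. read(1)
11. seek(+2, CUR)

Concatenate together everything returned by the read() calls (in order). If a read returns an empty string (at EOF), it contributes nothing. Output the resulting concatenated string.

Answer: AD0SE4YYBJ74YYBJ7

Derivation:
After 1 (seek(-14, END)): offset=13
After 2 (tell()): offset=13
After 3 (seek(-21, END)): offset=6
After 4 (read(5)): returned 'AD0SE', offset=11
After 5 (read(6)): returned '4YYBJ7', offset=17
After 6 (seek(+6, CUR)): offset=23
After 7 (seek(-16, END)): offset=11
After 8 (tell()): offset=11
After 9 (read(5)): returned '4YYBJ', offset=16
After 10 (read(1)): returned '7', offset=17
After 11 (seek(+2, CUR)): offset=19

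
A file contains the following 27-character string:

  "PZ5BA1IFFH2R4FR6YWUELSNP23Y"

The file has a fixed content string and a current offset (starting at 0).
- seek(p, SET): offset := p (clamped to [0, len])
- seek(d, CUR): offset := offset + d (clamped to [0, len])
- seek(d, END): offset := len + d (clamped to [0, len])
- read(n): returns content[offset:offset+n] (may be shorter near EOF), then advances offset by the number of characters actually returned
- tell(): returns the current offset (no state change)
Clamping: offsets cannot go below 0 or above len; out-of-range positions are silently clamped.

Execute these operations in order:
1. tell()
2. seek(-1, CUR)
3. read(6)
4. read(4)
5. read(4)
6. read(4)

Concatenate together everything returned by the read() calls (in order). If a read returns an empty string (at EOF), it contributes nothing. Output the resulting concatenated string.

Answer: PZ5BA1IFFH2R4FR6YW

Derivation:
After 1 (tell()): offset=0
After 2 (seek(-1, CUR)): offset=0
After 3 (read(6)): returned 'PZ5BA1', offset=6
After 4 (read(4)): returned 'IFFH', offset=10
After 5 (read(4)): returned '2R4F', offset=14
After 6 (read(4)): returned 'R6YW', offset=18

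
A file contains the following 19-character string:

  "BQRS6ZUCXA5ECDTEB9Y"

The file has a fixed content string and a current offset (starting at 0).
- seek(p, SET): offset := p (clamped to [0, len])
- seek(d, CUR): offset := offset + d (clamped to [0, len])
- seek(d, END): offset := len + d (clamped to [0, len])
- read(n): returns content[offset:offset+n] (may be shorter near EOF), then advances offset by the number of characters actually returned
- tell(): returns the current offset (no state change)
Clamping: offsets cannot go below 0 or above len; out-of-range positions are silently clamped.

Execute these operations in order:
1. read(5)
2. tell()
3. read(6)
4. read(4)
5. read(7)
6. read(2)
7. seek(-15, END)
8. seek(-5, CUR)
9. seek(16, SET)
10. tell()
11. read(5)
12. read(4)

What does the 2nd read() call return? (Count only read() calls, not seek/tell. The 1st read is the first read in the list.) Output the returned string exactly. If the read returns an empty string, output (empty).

After 1 (read(5)): returned 'BQRS6', offset=5
After 2 (tell()): offset=5
After 3 (read(6)): returned 'ZUCXA5', offset=11
After 4 (read(4)): returned 'ECDT', offset=15
After 5 (read(7)): returned 'EB9Y', offset=19
After 6 (read(2)): returned '', offset=19
After 7 (seek(-15, END)): offset=4
After 8 (seek(-5, CUR)): offset=0
After 9 (seek(16, SET)): offset=16
After 10 (tell()): offset=16
After 11 (read(5)): returned 'B9Y', offset=19
After 12 (read(4)): returned '', offset=19

Answer: ZUCXA5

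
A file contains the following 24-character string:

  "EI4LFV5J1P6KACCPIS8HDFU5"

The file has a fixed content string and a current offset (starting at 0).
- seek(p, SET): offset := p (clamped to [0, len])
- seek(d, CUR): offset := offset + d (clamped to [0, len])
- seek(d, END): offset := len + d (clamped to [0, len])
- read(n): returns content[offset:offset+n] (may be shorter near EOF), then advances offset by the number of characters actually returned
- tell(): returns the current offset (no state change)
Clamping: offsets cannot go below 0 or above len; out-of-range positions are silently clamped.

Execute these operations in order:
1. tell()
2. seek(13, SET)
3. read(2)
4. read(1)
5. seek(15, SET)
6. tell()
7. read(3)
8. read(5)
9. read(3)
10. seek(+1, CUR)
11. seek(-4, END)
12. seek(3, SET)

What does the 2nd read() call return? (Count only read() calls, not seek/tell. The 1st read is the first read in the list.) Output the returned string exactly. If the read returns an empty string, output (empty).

After 1 (tell()): offset=0
After 2 (seek(13, SET)): offset=13
After 3 (read(2)): returned 'CC', offset=15
After 4 (read(1)): returned 'P', offset=16
After 5 (seek(15, SET)): offset=15
After 6 (tell()): offset=15
After 7 (read(3)): returned 'PIS', offset=18
After 8 (read(5)): returned '8HDFU', offset=23
After 9 (read(3)): returned '5', offset=24
After 10 (seek(+1, CUR)): offset=24
After 11 (seek(-4, END)): offset=20
After 12 (seek(3, SET)): offset=3

Answer: P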